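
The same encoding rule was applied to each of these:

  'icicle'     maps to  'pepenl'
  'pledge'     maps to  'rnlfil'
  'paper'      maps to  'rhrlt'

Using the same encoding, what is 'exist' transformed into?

lzpuv

Two shifts are in play — +7 for a/e/i/o/u, +2 for every other letter.
Applying it to exist: e(vowel)+7=l, x(cons)+2=z, i(vowel)+7=p, s(cons)+2=u, t(cons)+2=v.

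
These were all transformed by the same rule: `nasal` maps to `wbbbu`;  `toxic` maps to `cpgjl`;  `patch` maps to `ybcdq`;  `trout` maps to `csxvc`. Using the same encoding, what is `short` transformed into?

Shifts by position in nasal: pos 0: n→w (+9), pos 1: a→b (+1), pos 2: s→b (+9), pos 3: a→b (+1) — repeating every 2. A repeating key of period 2 is used — shifts +9, +1 over and over.
On short: s+9=b, h+1=i, o+9=x, r+1=s, t+9=c.

bixsc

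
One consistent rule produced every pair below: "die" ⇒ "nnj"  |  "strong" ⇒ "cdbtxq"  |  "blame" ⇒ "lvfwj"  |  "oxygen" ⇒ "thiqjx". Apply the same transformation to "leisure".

The shift depends on letter class: consonant d→n is +10, but vowel i→n is +5. Two shifts are in play — +5 for a/e/i/o/u, +10 for every other letter.
On leisure: l(cons)+10=v, e(vowel)+5=j, i(vowel)+5=n, s(cons)+10=c, u(vowel)+5=z, r(cons)+10=b, e(vowel)+5=j.

vjnczbj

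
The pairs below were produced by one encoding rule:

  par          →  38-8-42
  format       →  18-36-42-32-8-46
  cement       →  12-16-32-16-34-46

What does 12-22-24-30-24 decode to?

The formula is n = 2×(alphabet index, a=1) + 6.
Reversing it on 12-22-24-30-24: 12→(12−6)÷2=3=c, 22→(22−6)÷2=8=h, 24→(24−6)÷2=9=i, 30→(30−6)÷2=12=l, 24→(24−6)÷2=9=i.

chili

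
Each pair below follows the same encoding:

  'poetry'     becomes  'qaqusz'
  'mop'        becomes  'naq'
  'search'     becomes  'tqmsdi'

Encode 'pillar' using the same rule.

qummms

The shift depends on letter class: consonant p→q is +1, but vowel o→a is +12. Two shifts are in play — +12 for a/e/i/o/u, +1 for every other letter.
Applying it to pillar: p(cons)+1=q, i(vowel)+12=u, l(cons)+1=m, l(cons)+1=m, a(vowel)+12=m, r(cons)+1=s.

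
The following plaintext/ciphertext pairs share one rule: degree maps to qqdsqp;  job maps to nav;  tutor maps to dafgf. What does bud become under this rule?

pgn

The word is reversed, then every letter is shifted forward by 12.
For bud: reverse → dub; then shift: d+12=p, u+12=g, b+12=n.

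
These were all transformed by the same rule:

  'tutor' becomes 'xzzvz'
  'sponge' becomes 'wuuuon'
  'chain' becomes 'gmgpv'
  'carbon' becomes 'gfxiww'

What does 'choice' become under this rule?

In tutor: t→x is +4, u→z is +5, t→z is +6, o→v is +7 — the shift increases by 1 each position. The shift increases by 1 at each position, starting from +4: 4, 5, 6, ….
For choice: c+4=g, h+5=m, o+6=u, i+7=p, c+8=k, e+9=n.

gmupkn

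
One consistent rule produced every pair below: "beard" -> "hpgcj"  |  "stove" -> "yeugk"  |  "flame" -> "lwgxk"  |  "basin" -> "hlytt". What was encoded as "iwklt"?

The shifts repeat in a cycle of length 2: positions 0,1,… shift by +6, +11, then the pattern repeats.
Decoding iwklt: i−6=c, w−11=l, k−6=e, l−11=a, t−6=n.

clean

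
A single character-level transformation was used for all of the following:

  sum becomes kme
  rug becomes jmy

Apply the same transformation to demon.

Compare letters: s→k is +18, u→m is +18, m→e is +18 — a constant shift. This is a Caesar cipher with shift 18.
For demon: d+18=v, e+18=w, m+18=e, o+18=g, n+18=f.

vwegf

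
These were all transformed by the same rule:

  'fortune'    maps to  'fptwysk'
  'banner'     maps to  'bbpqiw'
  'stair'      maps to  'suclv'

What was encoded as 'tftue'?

In fortune: f→f is +0, o→p is +1, r→t is +2, t→w is +3 — the shift increases by 1 each position. Each letter shifts forward by its position index (0, 1, 2, …) — the shift grows by one for each successive letter.
Undoing it on tftue: t−0=t, f−1=e, t−2=r, u−3=r, e−4=a.

terra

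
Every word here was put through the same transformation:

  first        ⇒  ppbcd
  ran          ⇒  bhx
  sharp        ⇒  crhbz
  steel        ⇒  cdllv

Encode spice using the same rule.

czpml

Two shifts are in play — +7 for a/e/i/o/u, +10 for every other letter.
Applying it to spice: s(cons)+10=c, p(cons)+10=z, i(vowel)+7=p, c(cons)+10=m, e(vowel)+7=l.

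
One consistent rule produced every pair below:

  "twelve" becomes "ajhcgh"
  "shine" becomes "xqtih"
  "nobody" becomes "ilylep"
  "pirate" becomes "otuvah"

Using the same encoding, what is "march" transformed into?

fvubq

Each letter's alphabet position (a=0..z=25) is mapped through 3·x+21 mod 26 — an affine cipher.
For march: m(12)→3·12+21≡5=f; a(0)→3·0+21≡21=v; r(17)→3·17+21≡20=u; c(2)→3·2+21≡1=b; h(7)→3·7+21≡16=q (all mod 26).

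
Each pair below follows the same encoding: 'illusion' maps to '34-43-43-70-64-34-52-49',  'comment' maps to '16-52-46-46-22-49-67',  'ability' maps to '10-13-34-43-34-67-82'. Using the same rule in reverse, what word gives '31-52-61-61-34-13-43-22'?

i(#9)→34 and l(#12)→43: differences scale by 3, so n = 3·pos + 7. With a=1..z=26, the number is 3·pos + 7.
Reversing it on 31-52-61-61-34-13-43-22: 31→(31−7)÷3=8=h, 52→(52−7)÷3=15=o, 61→(61−7)÷3=18=r, 61→(61−7)÷3=18=r, 34→(34−7)÷3=9=i, 13→(13−7)÷3=2=b, 43→(43−7)÷3=12=l, 22→(22−7)÷3=5=e.

horrible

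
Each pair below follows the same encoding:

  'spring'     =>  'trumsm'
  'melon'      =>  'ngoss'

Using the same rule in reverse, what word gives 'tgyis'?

In spring: s→t is +1, p→r is +2, r→u is +3, i→m is +4 — the shift increases by 1 each position. The shift increases by 1 at each position, starting from +1: 1, 2, 3, ….
Reversing it on tgyis: t−1=s, g−2=e, y−3=v, i−4=e, s−5=n.

seven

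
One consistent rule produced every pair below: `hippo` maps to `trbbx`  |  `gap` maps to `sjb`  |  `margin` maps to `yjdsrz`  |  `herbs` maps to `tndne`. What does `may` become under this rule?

The shift depends on letter class: consonant h→t is +12, but vowel i→r is +9. The rule splits by letter class: vowels +9, consonants +12.
Applying it to may: m(cons)+12=y, a(vowel)+9=j, y(cons)+12=k.

yjk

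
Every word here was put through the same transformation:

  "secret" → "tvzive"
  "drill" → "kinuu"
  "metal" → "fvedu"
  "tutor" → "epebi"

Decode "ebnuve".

s(18)→t(19) and e(4)→v(21) fit y≡11x+3 (mod 26); the inverse of 11 mod 26 is 19. Each letter's alphabet position (a=0..z=25) is mapped through 11·x+3 mod 26 — an affine cipher.
Undoing it on ebnuve: e(4)→19·(4−3)≡19=t; b(1)→19·(1−3)≡14=o; n(13)→19·(13−3)≡8=i; u(20)→19·(20−3)≡11=l; v(21)→19·(21−3)≡4=e; e(4)→19·(4−3)≡19=t (all mod 26).

toilet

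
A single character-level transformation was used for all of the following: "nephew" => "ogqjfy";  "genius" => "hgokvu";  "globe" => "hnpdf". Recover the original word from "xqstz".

A repeating key of period 2 is used — shifts +1, +2 over and over.
Reversing it on xqstz: x−1=w, q−2=o, s−1=r, t−2=r, z−1=y.

worry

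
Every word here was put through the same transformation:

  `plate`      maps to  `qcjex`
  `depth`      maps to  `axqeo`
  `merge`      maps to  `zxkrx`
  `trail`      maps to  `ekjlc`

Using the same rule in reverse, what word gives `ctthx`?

loose

p(15)→q(16) and l(11)→c(2) fit y≡23x+9 (mod 26); the inverse of 23 mod 26 is 17. This is an affine cipher: with a=0,…,z=25, each position x becomes (23x+9) mod 26.
Reversing it on ctthx: c(2)→17·(2−9)≡11=l; t(19)→17·(19−9)≡14=o; t(19)→17·(19−9)≡14=o; h(7)→17·(7−9)≡18=s; x(23)→17·(23−9)≡4=e (all mod 26).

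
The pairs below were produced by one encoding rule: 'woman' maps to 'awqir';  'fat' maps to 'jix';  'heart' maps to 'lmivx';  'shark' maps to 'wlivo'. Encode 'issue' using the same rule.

qwwcm

The shift depends on letter class: consonant w→a is +4, but vowel o→w is +8. Two shifts are in play — +8 for a/e/i/o/u, +4 for every other letter.
For issue: i(vowel)+8=q, s(cons)+4=w, s(cons)+4=w, u(vowel)+8=c, e(vowel)+8=m.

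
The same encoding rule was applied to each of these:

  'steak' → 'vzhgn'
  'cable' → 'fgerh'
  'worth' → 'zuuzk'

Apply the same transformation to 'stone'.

Shifts by position in steak: pos 0: s→v (+3), pos 1: t→z (+6), pos 2: e→h (+3), pos 3: a→g (+6) — repeating every 2. It's a Vigenère-style cipher with numeric key [3,6]: position i shifts by key[i mod 2].
Applying it to stone: s+3=v, t+6=z, o+3=r, n+6=t, e+3=h.

vzrth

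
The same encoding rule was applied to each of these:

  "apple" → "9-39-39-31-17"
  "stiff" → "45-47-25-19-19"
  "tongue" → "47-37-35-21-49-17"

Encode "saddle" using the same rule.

45-9-15-15-31-17

a(#1)→9 and p(#16)→39: differences scale by 2, so n = 2·pos + 7. The formula is n = 2×(alphabet index, a=1) + 7.
Applying it to saddle: s=19→45, a=1→9, d=4→15, d=4→15, l=12→31, e=5→17.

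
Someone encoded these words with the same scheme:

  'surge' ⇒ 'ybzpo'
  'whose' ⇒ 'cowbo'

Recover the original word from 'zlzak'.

terra

In surge: s→y is +6, u→b is +7, r→z is +8, g→p is +9 — the shift increases by 1 each position. Letter i (0-indexed) is shifted by i+6, so successive shifts are 6, 7, 8, ….
Undoing it on zlzak: z−6=t, l−7=e, z−8=r, a−9=r, k−10=a.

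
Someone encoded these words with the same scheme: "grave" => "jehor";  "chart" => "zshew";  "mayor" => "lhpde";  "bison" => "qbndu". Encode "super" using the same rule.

nfmre

g(6)→j(9) and r(17)→e(4) fit y≡9x+7 (mod 26); the inverse of 9 mod 26 is 3. This is an affine cipher: with a=0,…,z=25, each position x becomes (9x+7) mod 26.
On super: s(18)→9·18+7≡13=n; u(20)→9·20+7≡5=f; p(15)→9·15+7≡12=m; e(4)→9·4+7≡17=r; r(17)→9·17+7≡4=e (all mod 26).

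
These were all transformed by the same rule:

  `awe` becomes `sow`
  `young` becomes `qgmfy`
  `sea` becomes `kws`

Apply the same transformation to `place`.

hdsuw

Compare letters: a→s is +18, w→o is +18, e→w is +18 — a constant shift. Every letter moves 18 places later in the alphabet, wrapping around z→a.
For place: p+18=h, l+18=d, a+18=s, c+18=u, e+18=w.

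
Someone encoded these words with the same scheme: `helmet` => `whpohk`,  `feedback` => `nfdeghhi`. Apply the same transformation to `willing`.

jqloolz

Read the word backwards and shift each letter +3.
Applying it to willing: reverse → gnilliw; then shift: g+3=j, n+3=q, i+3=l, l+3=o, l+3=o, i+3=l, w+3=z.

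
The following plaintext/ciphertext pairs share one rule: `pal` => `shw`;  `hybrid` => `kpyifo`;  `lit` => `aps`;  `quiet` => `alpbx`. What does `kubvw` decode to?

The output letters match the input read backwards, each shifted +7: pal reversed is lap. Read the word backwards and shift each letter +7.
Reversing it on kubvw: shift back: k−7=d, u−7=n, b−7=u, v−7=o, w−7=p → dnuop; then reverse → pound.

pound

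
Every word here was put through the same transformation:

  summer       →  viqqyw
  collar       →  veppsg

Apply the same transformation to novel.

pizsr

The output letters match the input read backwards, each shifted +4: summer reversed is remmus. Read the word backwards and shift each letter +4.
On novel: reverse → levon; then shift: l+4=p, e+4=i, v+4=z, o+4=s, n+4=r.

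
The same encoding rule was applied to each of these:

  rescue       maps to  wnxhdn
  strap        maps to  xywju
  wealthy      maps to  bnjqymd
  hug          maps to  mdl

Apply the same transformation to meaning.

The shift depends on letter class: consonant r→w is +5, but vowel e→n is +9. Two shifts are in play — +9 for a/e/i/o/u, +5 for every other letter.
Applying it to meaning: m(cons)+5=r, e(vowel)+9=n, a(vowel)+9=j, n(cons)+5=s, i(vowel)+9=r, n(cons)+5=s, g(cons)+5=l.

rnjsrsl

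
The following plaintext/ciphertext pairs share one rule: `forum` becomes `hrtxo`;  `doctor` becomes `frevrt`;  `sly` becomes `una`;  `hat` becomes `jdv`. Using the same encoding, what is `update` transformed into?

xrfdvh

The shift depends on letter class: consonant f→h is +2, but vowel o→r is +3. Two shifts are in play — +3 for a/e/i/o/u, +2 for every other letter.
For update: u(vowel)+3=x, p(cons)+2=r, d(cons)+2=f, a(vowel)+3=d, t(cons)+2=v, e(vowel)+3=h.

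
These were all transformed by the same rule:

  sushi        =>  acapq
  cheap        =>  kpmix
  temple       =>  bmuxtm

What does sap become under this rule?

Compare letters: s→a is +8, u→c is +8, s→a is +8 — a constant shift. It's a constant shift of +8 (ROT8).
Applying it to sap: s+8=a, a+8=i, p+8=x.

aix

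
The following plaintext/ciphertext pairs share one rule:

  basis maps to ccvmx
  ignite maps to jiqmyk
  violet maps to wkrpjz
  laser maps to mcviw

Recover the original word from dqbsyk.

In basis: b→c is +1, a→c is +2, s→v is +3, i→m is +4 — the shift increases by 1 each position. The shift increases by 1 at each position, starting from +1: 1, 2, 3, ….
Reversing it on dqbsyk: d−1=c, q−2=o, b−3=y, s−4=o, y−5=t, k−6=e.

coyote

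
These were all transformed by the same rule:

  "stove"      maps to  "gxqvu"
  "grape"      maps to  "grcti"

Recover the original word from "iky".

wig

The output letters match the input read backwards, each shifted +2: stove reversed is evots. The word is reversed, then every letter is shifted forward by 2.
Decoding iky: shift back: i−2=g, k−2=i, y−2=w → giw; then reverse → wig.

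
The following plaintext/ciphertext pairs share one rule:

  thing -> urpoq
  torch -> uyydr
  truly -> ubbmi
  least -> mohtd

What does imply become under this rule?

jwwmi

Shifts by position in thing: pos 0: t→u (+1), pos 1: h→r (+10), pos 2: i→p (+7), pos 3: n→o (+1), pos 4: g→q (+10) — repeating every 3. The shifts repeat in a cycle of length 3: positions 0,1,… shift by +1, +10, +7, then the pattern repeats.
Applying it to imply: i+1=j, m+10=w, p+7=w, l+1=m, y+10=i.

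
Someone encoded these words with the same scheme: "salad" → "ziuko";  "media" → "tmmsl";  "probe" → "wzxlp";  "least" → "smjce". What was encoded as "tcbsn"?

In salad: s→z is +7, a→i is +8, l→u is +9, a→k is +10 — the shift increases by 1 each position. Each letter shifts forward by (position + 7), i.e. 7, 8, 9, … — the shift grows by one for each successive letter.
Reversing it on tcbsn: t−7=m, c−8=u, b−9=s, s−10=i, n−11=c.

music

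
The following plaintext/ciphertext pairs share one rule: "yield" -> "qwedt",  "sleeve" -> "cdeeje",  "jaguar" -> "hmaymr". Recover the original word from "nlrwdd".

thrill

y(24)→q(16) and i(8)→w(22) fit y≡11x+12 (mod 26); the inverse of 11 mod 26 is 19. This is an affine cipher: with a=0,…,z=25, each position x becomes (11x+12) mod 26.
Decoding nlrwdd: n(13)→19·(13−12)≡19=t; l(11)→19·(11−12)≡7=h; r(17)→19·(17−12)≡17=r; w(22)→19·(22−12)≡8=i; d(3)→19·(3−12)≡11=l; d(3)→19·(3−12)≡11=l (all mod 26).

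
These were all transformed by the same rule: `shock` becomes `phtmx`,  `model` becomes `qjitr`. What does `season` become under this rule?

The output letters match the input read backwards, each shifted +5: shock reversed is kcohs. Two steps: reverse the string, then apply a Caesar shift of +5.
For season: reverse → nosaes; then shift: n+5=s, o+5=t, s+5=x, a+5=f, e+5=j, s+5=x.

stxfjx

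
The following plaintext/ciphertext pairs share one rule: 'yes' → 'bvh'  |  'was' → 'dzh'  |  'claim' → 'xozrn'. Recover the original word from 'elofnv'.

volume

Each pair mirrors across the alphabet (y↔b, e↔v, s↔h): positions sum to 25. This is the alphabet-reversal cipher (Atbash): a becomes z, b becomes y, etc.
Reversing it on elofnv: e↔v, l↔o, o↔l, f↔u, n↔m, v↔e.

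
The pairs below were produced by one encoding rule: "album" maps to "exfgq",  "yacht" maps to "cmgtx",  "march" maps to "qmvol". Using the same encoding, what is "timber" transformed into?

xuqnid

A repeating key of period 2 is used — shifts +4, +12 over and over.
Applying it to timber: t+4=x, i+12=u, m+4=q, b+12=n, e+4=i, r+12=d.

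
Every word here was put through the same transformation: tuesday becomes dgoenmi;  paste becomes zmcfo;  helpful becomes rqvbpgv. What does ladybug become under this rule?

Shifts by position in tuesday: pos 0: t→d (+10), pos 1: u→g (+12), pos 2: e→o (+10), pos 3: s→e (+12) — repeating every 2. It's a Vigenère-style cipher with numeric key [10,12]: position i shifts by key[i mod 2].
On ladybug: l+10=v, a+12=m, d+10=n, y+12=k, b+10=l, u+12=g, g+10=q.

vmnklgq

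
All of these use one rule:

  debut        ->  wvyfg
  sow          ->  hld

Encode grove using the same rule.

tilev

Each pair mirrors across the alphabet (d↔w, e↔v, b↔y): positions sum to 25. Letters are reflected about the middle of the alphabet (position → 25−position): Atbash.
On grove: g↔t, r↔i, o↔l, v↔e, e↔v.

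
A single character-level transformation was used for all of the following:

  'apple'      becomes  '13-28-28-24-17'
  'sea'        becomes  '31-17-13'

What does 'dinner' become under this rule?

a is letter #1 and maps to 13: an offset of 12. The number is (letter's place in the alphabet, a=1) + 12.
Applying it to dinner: d=4→16, i=9→21, n=14→26, n=14→26, e=5→17, r=18→30.

16-21-26-26-17-30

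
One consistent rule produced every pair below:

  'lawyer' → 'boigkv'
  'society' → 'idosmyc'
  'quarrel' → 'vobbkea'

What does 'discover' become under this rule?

The output letters match the input read backwards, each shifted +10: lawyer reversed is reywal. Read the word backwards and shift each letter +10.
On discover: reverse → revocsid; then shift: r+10=b, e+10=o, v+10=f, o+10=y, c+10=m, s+10=c, i+10=s, d+10=n.

bofymcsn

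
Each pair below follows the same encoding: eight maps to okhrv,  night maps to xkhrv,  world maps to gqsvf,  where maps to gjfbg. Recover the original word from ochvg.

A repeating key of period 3 is used — shifts +10, +2, +1 over and over.
Undoing it on ochvg: o−10=e, c−2=a, h−1=g, v−10=l, g−2=e.

eagle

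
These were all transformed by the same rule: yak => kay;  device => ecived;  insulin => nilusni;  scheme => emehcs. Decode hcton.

The output letters match the input read backwards: yak reversed is kay. The word is simply reversed.
Decoding hcton: then reverse → notch.

notch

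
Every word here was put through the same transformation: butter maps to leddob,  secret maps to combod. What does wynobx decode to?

Compare letters: b→l is +10, u→e is +10, t→d is +10 — a constant shift. This is a Caesar cipher with shift 10.
Decoding wynobx: w−10=m, y−10=o, n−10=d, o−10=e, b−10=r, x−10=n.

modern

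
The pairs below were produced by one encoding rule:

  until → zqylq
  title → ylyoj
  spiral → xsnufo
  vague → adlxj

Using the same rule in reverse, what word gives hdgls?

Shifts by position in until: pos 0: u→z (+5), pos 1: n→q (+3), pos 2: t→y (+5), pos 3: i→l (+3) — repeating every 2. The shifts repeat in a cycle of length 2: positions 0,1,… shift by +5, +3, then the pattern repeats.
Reversing it on hdgls: h−5=c, d−3=a, g−5=b, l−3=i, s−5=n.

cabin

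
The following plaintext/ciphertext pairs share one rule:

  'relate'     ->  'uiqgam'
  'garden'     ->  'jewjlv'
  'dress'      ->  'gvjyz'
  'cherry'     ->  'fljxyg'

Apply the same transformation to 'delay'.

giqgf

In relate: r→u is +3, e→i is +4, l→q is +5, a→g is +6 — the shift increases by 1 each position. Each letter shifts forward by (position + 3), i.e. 3, 4, 5, … — the shift grows by one for each successive letter.
Applying it to delay: d+3=g, e+4=i, l+5=q, a+6=g, y+7=f.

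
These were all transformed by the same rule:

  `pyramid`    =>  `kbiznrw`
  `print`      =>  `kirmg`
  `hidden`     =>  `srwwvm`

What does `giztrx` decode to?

Each pair mirrors across the alphabet (p↔k, y↔b, r↔i): positions sum to 25. This is the alphabet-reversal cipher (Atbash): a becomes z, b becomes y, etc.
Undoing it on giztrx: g↔t, i↔r, z↔a, t↔g, r↔i, x↔c.

tragic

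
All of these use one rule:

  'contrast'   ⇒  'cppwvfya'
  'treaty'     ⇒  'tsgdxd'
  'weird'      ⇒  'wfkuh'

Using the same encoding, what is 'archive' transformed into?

asekmak

The shift increases by 1 at each position, starting from +0: 0, 1, 2, ….
On archive: a+0=a, r+1=s, c+2=e, h+3=k, i+4=m, v+5=a, e+6=k.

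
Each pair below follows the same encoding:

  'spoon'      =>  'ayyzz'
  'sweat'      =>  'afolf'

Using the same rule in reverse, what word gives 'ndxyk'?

The shift increases by 1 at each position, starting from +8: 8, 9, 10, ….
Undoing it on ndxyk: n−8=f, d−9=u, x−10=n, y−11=n, k−12=y.

funny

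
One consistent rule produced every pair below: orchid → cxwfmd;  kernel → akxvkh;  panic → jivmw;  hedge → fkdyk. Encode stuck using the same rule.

Each letter's alphabet position (a=0..z=25) is mapped through 7·x+8 mod 26 — an affine cipher.
For stuck: s(18)→7·18+8≡4=e; t(19)→7·19+8≡11=l; u(20)→7·20+8≡18=s; c(2)→7·2+8≡22=w; k(10)→7·10+8≡0=a (all mod 26).

elswa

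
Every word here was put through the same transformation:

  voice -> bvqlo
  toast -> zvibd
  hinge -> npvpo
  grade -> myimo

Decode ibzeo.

curve

In voice: v→b is +6, o→v is +7, i→q is +8, c→l is +9 — the shift increases by 1 each position. The shift increases by 1 at each position, starting from +6: 6, 7, 8, ….
Undoing it on ibzeo: i−6=c, b−7=u, z−8=r, e−9=v, o−10=e.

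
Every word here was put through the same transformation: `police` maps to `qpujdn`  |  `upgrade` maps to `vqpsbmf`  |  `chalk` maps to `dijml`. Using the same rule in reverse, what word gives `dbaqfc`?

carpet

Shifts by position in police: pos 0: p→q (+1), pos 1: o→p (+1), pos 2: l→u (+9), pos 3: i→j (+1), pos 4: c→d (+1), pos 5: e→n (+9) — repeating every 3. The shifts repeat in a cycle of length 3: positions 0,1,… shift by +1, +1, +9, then the pattern repeats.
Decoding dbaqfc: d−1=c, b−1=a, a−9=r, q−1=p, f−1=e, c−9=t.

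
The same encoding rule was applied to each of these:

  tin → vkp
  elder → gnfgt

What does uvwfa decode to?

Compare letters: t→v is +2, i→k is +2, n→p is +2 — a constant shift. This is a Caesar cipher with shift 2.
Undoing it on uvwfa: u−2=s, v−2=t, w−2=u, f−2=d, a−2=y.

study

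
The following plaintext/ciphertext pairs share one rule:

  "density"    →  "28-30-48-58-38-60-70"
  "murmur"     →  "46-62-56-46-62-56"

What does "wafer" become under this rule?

66-22-32-30-56

d(#4)→28 and e(#5)→30: differences scale by 2, so n = 2·pos + 20. Each letter becomes 2×(its alphabet position, a=1..z=26) + 20.
Applying it to wafer: w=23→66, a=1→22, f=6→32, e=5→30, r=18→56.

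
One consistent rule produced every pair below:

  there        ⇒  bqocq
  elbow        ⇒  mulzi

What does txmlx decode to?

local

In there: t→b is +8, h→q is +9, e→o is +10, r→c is +11 — the shift increases by 1 each position. The shift increases by 1 at each position, starting from +8: 8, 9, 10, ….
Decoding txmlx: t−8=l, x−9=o, m−10=c, l−11=a, x−12=l.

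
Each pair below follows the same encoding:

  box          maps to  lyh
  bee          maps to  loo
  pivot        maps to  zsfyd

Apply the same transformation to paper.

Compare letters: b→l is +10, o→y is +10, x→h is +10 — a constant shift. Every letter moves 10 places later in the alphabet, wrapping around z→a.
For paper: p+10=z, a+10=k, p+10=z, e+10=o, r+10=b.

zkzob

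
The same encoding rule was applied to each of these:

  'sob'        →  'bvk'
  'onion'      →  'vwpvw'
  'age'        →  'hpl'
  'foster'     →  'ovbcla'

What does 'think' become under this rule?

The shift depends on letter class: consonant s→b is +9, but vowel o→v is +7. Vowels shift forward by 7 and consonants shift forward by 9.
On think: t(cons)+9=c, h(cons)+9=q, i(vowel)+7=p, n(cons)+9=w, k(cons)+9=t.

cqpwt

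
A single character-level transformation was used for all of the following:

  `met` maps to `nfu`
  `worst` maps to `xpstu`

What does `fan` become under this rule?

gbo

Compare letters: m→n is +1, e→f is +1, t→u is +1 — a constant shift. This is a Caesar cipher with shift 1.
On fan: f+1=g, a+1=b, n+1=o.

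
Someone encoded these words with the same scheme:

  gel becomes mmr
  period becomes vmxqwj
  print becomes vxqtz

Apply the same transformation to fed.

lmj

The shift depends on letter class: consonant g→m is +6, but vowel e→m is +8. Vowels shift forward by 8 and consonants shift forward by 6.
On fed: f(cons)+6=l, e(vowel)+8=m, d(cons)+6=j.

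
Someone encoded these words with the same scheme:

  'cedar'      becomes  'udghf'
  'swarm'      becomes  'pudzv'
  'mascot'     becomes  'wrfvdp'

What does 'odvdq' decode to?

The output letters match the input read backwards, each shifted +3: cedar reversed is radec. Two steps: reverse the string, then apply a Caesar shift of +3.
Undoing it on odvdq: shift back: o−3=l, d−3=a, v−3=s, d−3=a, q−3=n → lasan; then reverse → nasal.

nasal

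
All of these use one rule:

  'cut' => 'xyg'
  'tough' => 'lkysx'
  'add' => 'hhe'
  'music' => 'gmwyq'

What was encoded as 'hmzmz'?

The output letters match the input read backwards, each shifted +4: cut reversed is tuc. Read the word backwards and shift each letter +4.
Reversing it on hmzmz: shift back: h−4=d, m−4=i, z−4=v, m−4=i, z−4=v → diviv; then reverse → vivid.

vivid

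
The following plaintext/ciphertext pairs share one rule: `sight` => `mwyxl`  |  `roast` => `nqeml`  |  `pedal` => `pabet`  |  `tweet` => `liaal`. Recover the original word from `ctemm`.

Treating letters as 0–25, the rule is x ↦ 25x + 4 (mod 26).
Reversing it on ctemm: c(2)→25·(2−4)≡2=c; t(19)→25·(19−4)≡11=l; e(4)→25·(4−4)≡0=a; m(12)→25·(12−4)≡18=s; m(12)→25·(12−4)≡18=s (all mod 26).

class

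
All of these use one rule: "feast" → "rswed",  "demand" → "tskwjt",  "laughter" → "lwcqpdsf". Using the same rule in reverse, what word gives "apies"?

This is an affine cipher: with a=0,…,z=25, each position x becomes (25x+22) mod 26.
Decoding apies: a(0)→25·(0−22)≡22=w; p(15)→25·(15−22)≡7=h; i(8)→25·(8−22)≡14=o; e(4)→25·(4−22)≡18=s; s(18)→25·(18−22)≡4=e (all mod 26).

whose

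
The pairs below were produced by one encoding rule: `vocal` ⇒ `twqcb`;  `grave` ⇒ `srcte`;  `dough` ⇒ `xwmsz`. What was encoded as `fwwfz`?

tooth

v(21)→t(19) and o(14)→w(22) fit y≡7x+2 (mod 26); the inverse of 7 mod 26 is 15. Each letter's alphabet position (a=0..z=25) is mapped through 7·x+2 mod 26 — an affine cipher.
Reversing it on fwwfz: f(5)→15·(5−2)≡19=t; w(22)→15·(22−2)≡14=o; w(22)→15·(22−2)≡14=o; f(5)→15·(5−2)≡19=t; z(25)→15·(25−2)≡7=h (all mod 26).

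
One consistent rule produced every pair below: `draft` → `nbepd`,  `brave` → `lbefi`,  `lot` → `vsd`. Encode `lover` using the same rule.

vsfib

The shift depends on letter class: consonant d→n is +10, but vowel a→e is +4. The rule splits by letter class: vowels +4, consonants +10.
On lover: l(cons)+10=v, o(vowel)+4=s, v(cons)+10=f, e(vowel)+4=i, r(cons)+10=b.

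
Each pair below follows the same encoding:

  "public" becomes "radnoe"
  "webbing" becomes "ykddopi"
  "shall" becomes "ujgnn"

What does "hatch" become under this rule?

Two shifts are in play — +6 for a/e/i/o/u, +2 for every other letter.
For hatch: h(cons)+2=j, a(vowel)+6=g, t(cons)+2=v, c(cons)+2=e, h(cons)+2=j.

jgvej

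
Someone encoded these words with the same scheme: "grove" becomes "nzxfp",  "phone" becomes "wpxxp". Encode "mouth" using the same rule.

Each letter shifts forward by (position + 7), i.e. 7, 8, 9, … — the shift grows by one for each successive letter.
On mouth: m+7=t, o+8=w, u+9=d, t+10=d, h+11=s.

twdds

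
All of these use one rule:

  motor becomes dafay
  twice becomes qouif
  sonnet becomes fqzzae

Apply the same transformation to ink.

wzu

The output letters match the input read backwards, each shifted +12: motor reversed is rotom. Read the word backwards and shift each letter +12.
On ink: reverse → kni; then shift: k+12=w, n+12=z, i+12=u.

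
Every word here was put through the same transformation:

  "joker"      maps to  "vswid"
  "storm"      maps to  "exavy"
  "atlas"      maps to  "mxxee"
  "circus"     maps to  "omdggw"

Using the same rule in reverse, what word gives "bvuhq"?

pride

Shifts by position in joker: pos 0: j→v (+12), pos 1: o→s (+4), pos 2: k→w (+12), pos 3: e→i (+4) — repeating every 2. The shifts repeat in a cycle of length 2: positions 0,1,… shift by +12, +4, then the pattern repeats.
Decoding bvuhq: b−12=p, v−4=r, u−12=i, h−4=d, q−12=e.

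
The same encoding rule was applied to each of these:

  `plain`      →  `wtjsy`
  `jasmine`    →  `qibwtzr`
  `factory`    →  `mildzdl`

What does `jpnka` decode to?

cheap

In plain: p→w is +7, l→t is +8, a→j is +9, i→s is +10 — the shift increases by 1 each position. Each letter shifts forward by (position + 7), i.e. 7, 8, 9, … — the shift grows by one for each successive letter.
Undoing it on jpnka: j−7=c, p−8=h, n−9=e, k−10=a, a−11=p.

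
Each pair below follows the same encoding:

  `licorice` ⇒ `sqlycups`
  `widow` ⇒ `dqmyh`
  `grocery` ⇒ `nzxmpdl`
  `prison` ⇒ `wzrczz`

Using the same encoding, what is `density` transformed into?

In licorice: l→s is +7, i→q is +8, c→l is +9, o→y is +10 — the shift increases by 1 each position. Each letter shifts forward by (position + 7), i.e. 7, 8, 9, … — the shift grows by one for each successive letter.
Applying it to density: d+7=k, e+8=m, n+9=w, s+10=c, i+11=t, t+12=f, y+13=l.

kmwctfl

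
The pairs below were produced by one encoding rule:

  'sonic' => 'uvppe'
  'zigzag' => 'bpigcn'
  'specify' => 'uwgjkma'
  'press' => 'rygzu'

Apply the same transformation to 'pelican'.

rlnpehp

The shifts repeat in a cycle of length 2: positions 0,1,… shift by +2, +7, then the pattern repeats.
On pelican: p+2=r, e+7=l, l+2=n, i+7=p, c+2=e, a+7=h, n+2=p.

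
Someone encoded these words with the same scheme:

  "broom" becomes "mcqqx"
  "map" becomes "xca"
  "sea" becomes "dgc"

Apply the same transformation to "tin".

The shift depends on letter class: consonant b→m is +11, but vowel o→q is +2. Vowels shift forward by 2 and consonants shift forward by 11.
For tin: t(cons)+11=e, i(vowel)+2=k, n(cons)+11=y.

eky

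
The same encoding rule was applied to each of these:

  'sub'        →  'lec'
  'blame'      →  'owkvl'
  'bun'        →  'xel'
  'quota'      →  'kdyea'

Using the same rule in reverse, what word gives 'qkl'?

The output letters match the input read backwards, each shifted +10: sub reversed is bus. Read the word backwards and shift each letter +10.
Reversing it on qkl: shift back: q−10=g, k−10=a, l−10=b → gab; then reverse → bag.

bag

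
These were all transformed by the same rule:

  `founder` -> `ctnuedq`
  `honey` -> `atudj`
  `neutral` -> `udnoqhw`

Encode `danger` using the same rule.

ehubdq

f(5)→c(2) and o(14)→t(19) fit y≡25x+7 (mod 26); the inverse of 25 mod 26 is 25. This is an affine cipher: with a=0,…,z=25, each position x becomes (25x+7) mod 26.
For danger: d(3)→25·3+7≡4=e; a(0)→25·0+7≡7=h; n(13)→25·13+7≡20=u; g(6)→25·6+7≡1=b; e(4)→25·4+7≡3=d; r(17)→25·17+7≡16=q (all mod 26).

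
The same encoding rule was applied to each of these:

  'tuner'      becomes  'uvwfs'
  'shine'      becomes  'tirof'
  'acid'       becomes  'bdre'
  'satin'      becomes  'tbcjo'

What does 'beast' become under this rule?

cfjtu

It's a Vigenère-style cipher with numeric key [1,1,9]: position i shifts by key[i mod 3].
For beast: b+1=c, e+1=f, a+9=j, s+1=t, t+1=u.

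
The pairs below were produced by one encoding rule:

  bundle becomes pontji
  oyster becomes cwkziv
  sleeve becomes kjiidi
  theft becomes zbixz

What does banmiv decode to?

hanger

b(1)→p(15) and u(20)→o(14) fit y≡15x+0 (mod 26); the inverse of 15 mod 26 is 7. Each letter's alphabet position (a=0..z=25) is mapped through 15·x+0 mod 26 — an affine cipher.
Reversing it on banmiv: b(1)→7·(1−0)≡7=h; a(0)→7·(0−0)≡0=a; n(13)→7·(13−0)≡13=n; m(12)→7·(12−0)≡6=g; i(8)→7·(8−0)≡4=e; v(21)→7·(21−0)≡17=r (all mod 26).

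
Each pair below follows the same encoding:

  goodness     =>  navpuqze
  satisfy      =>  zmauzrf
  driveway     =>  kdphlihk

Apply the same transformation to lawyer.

The shifts repeat in a cycle of length 2: positions 0,1,… shift by +7, +12, then the pattern repeats.
On lawyer: l+7=s, a+12=m, w+7=d, y+12=k, e+7=l, r+12=d.

smdkld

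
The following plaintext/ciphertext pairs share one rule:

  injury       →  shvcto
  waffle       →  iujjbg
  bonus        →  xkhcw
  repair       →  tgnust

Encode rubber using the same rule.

tcxxgt

i(8)→s(18) and n(13)→h(7) fit y≡3x+20 (mod 26); the inverse of 3 mod 26 is 9. Each letter's alphabet position (a=0..z=25) is mapped through 3·x+20 mod 26 — an affine cipher.
Applying it to rubber: r(17)→3·17+20≡19=t; u(20)→3·20+20≡2=c; b(1)→3·1+20≡23=x; b(1)→3·1+20≡23=x; e(4)→3·4+20≡6=g; r(17)→3·17+20≡19=t (all mod 26).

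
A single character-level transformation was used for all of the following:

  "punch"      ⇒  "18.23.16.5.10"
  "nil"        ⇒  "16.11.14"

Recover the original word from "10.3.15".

p is letter #16 and maps to 18: an offset of 2. Each letter is replaced by its alphabet position (a=1..z=26) + 2.
Decoding 10.3.15: 10→(10−2)÷1=8=h, 3→(3−2)÷1=1=a, 15→(15−2)÷1=13=m.

ham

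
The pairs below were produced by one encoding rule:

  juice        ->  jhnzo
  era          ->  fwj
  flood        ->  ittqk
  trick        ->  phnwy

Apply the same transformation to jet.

yjo

The output letters match the input read backwards, each shifted +5: juice reversed is eciuj. Read the word backwards and shift each letter +5.
On jet: reverse → tej; then shift: t+5=y, e+5=j, j+5=o.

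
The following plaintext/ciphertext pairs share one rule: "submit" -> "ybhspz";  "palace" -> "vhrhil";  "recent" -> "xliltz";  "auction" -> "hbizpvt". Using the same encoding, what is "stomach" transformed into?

The shift depends on letter class: consonant s→y is +6, but vowel u→b is +7. Two shifts are in play — +7 for a/e/i/o/u, +6 for every other letter.
On stomach: s(cons)+6=y, t(cons)+6=z, o(vowel)+7=v, m(cons)+6=s, a(vowel)+7=h, c(cons)+6=i, h(cons)+6=n.

yzvshin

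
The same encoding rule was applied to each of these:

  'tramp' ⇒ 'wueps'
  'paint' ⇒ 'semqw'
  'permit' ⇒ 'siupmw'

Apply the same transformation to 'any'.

The shift depends on letter class: consonant t→w is +3, but vowel a→e is +4. The rule splits by letter class: vowels +4, consonants +3.
For any: a(vowel)+4=e, n(cons)+3=q, y(cons)+3=b.

eqb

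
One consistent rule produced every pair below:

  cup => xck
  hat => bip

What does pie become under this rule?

mqx

The output letters match the input read backwards, each shifted +8: cup reversed is puc. The word is reversed, then every letter is shifted forward by 8.
On pie: reverse → eip; then shift: e+8=m, i+8=q, p+8=x.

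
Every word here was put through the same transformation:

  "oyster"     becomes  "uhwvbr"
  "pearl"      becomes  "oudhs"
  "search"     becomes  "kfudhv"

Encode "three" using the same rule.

hhukw

The output letters match the input read backwards, each shifted +3: oyster reversed is retsyo. Read the word backwards and shift each letter +3.
For three: reverse → eerht; then shift: e+3=h, e+3=h, r+3=u, h+3=k, t+3=w.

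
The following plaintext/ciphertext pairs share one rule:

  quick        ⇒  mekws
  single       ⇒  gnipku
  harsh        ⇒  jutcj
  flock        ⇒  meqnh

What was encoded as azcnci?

Read the word backwards and shift each letter +2.
Reversing it on azcnci: shift back: a−2=y, z−2=x, c−2=a, n−2=l, c−2=a, i−2=g → yxalag; then reverse → galaxy.

galaxy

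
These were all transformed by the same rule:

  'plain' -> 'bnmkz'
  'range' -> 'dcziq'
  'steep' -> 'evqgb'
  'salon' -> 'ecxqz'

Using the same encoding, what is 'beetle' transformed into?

ngqvxg

Shifts by position in plain: pos 0: p→b (+12), pos 1: l→n (+2), pos 2: a→m (+12), pos 3: i→k (+2) — repeating every 2. It's a Vigenère-style cipher with numeric key [12,2]: position i shifts by key[i mod 2].
Applying it to beetle: b+12=n, e+2=g, e+12=q, t+2=v, l+12=x, e+2=g.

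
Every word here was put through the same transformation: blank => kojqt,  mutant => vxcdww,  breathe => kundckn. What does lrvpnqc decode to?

comment

Shifts by position in blank: pos 0: b→k (+9), pos 1: l→o (+3), pos 2: a→j (+9), pos 3: n→q (+3) — repeating every 2. A repeating key of period 2 is used — shifts +9, +3 over and over.
Reversing it on lrvpnqc: l−9=c, r−3=o, v−9=m, p−3=m, n−9=e, q−3=n, c−9=t.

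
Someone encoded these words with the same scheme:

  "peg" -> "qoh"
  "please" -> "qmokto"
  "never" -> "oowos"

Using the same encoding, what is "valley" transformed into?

The shift depends on letter class: consonant p→q is +1, but vowel e→o is +10. The rule splits by letter class: vowels +10, consonants +1.
On valley: v(cons)+1=w, a(vowel)+10=k, l(cons)+1=m, l(cons)+1=m, e(vowel)+10=o, y(cons)+1=z.

wkmmoz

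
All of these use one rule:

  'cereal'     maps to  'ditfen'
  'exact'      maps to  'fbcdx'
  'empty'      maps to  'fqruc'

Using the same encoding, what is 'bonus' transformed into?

cspvw

Shifts by position in cereal: pos 0: c→d (+1), pos 1: e→i (+4), pos 2: r→t (+2), pos 3: e→f (+1), pos 4: a→e (+4), pos 5: l→n (+2) — repeating every 3. The shifts repeat in a cycle of length 3: positions 0,1,… shift by +1, +4, +2, then the pattern repeats.
Applying it to bonus: b+1=c, o+4=s, n+2=p, u+1=v, s+4=w.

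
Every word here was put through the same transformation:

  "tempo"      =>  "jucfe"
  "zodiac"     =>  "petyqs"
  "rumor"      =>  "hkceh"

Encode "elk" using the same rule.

Compare letters: t→j is +16, e→u is +16, m→c is +16 — a constant shift. This is a Caesar cipher with shift 16.
For elk: e+16=u, l+16=b, k+16=a.

uba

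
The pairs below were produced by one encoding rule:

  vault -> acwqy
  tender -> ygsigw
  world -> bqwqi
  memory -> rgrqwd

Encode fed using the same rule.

The shift depends on letter class: consonant v→a is +5, but vowel a→c is +2. Two shifts are in play — +2 for a/e/i/o/u, +5 for every other letter.
For fed: f(cons)+5=k, e(vowel)+2=g, d(cons)+5=i.

kgi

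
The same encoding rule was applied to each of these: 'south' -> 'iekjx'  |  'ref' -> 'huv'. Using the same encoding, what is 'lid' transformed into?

Every letter moves 16 places later in the alphabet, wrapping around z→a.
Applying it to lid: l+16=b, i+16=y, d+16=t.

byt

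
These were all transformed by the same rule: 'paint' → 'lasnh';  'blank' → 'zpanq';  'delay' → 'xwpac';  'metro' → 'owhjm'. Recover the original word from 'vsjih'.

p(15)→l(11) and a(0)→a(0) fit y≡25x+0 (mod 26); the inverse of 25 mod 26 is 25. Treating letters as 0–25, the rule is x ↦ 25x + 0 (mod 26).
Undoing it on vsjih: v(21)→25·(21−0)≡5=f; s(18)→25·(18−0)≡8=i; j(9)→25·(9−0)≡17=r; i(8)→25·(8−0)≡18=s; h(7)→25·(7−0)≡19=t (all mod 26).

first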